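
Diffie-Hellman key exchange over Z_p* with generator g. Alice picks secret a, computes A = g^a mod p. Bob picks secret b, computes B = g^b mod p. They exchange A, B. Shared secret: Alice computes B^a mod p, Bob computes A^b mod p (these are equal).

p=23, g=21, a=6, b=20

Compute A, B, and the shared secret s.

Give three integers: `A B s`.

Answer: 18 6 12

Derivation:
A = 21^6 mod 23  (bits of 6 = 110)
  bit 0 = 1: r = r^2 * 21 mod 23 = 1^2 * 21 = 1*21 = 21
  bit 1 = 1: r = r^2 * 21 mod 23 = 21^2 * 21 = 4*21 = 15
  bit 2 = 0: r = r^2 mod 23 = 15^2 = 18
  -> A = 18
B = 21^20 mod 23  (bits of 20 = 10100)
  bit 0 = 1: r = r^2 * 21 mod 23 = 1^2 * 21 = 1*21 = 21
  bit 1 = 0: r = r^2 mod 23 = 21^2 = 4
  bit 2 = 1: r = r^2 * 21 mod 23 = 4^2 * 21 = 16*21 = 14
  bit 3 = 0: r = r^2 mod 23 = 14^2 = 12
  bit 4 = 0: r = r^2 mod 23 = 12^2 = 6
  -> B = 6
s = B^a = 6^6 mod 23  (bits of 6 = 110)
  bit 0 = 1: r = r^2 * 6 mod 23 = 1^2 * 6 = 1*6 = 6
  bit 1 = 1: r = r^2 * 6 mod 23 = 6^2 * 6 = 13*6 = 9
  bit 2 = 0: r = r^2 mod 23 = 9^2 = 12
  -> s = B^a = 12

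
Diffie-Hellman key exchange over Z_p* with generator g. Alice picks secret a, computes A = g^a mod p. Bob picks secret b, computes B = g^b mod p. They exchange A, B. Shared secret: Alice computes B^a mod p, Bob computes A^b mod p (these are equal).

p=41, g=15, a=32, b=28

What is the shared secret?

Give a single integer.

Answer: 37

Derivation:
A = 15^32 mod 41  (bits of 32 = 100000)
  bit 0 = 1: r = r^2 * 15 mod 41 = 1^2 * 15 = 1*15 = 15
  bit 1 = 0: r = r^2 mod 41 = 15^2 = 20
  bit 2 = 0: r = r^2 mod 41 = 20^2 = 31
  bit 3 = 0: r = r^2 mod 41 = 31^2 = 18
  bit 4 = 0: r = r^2 mod 41 = 18^2 = 37
  bit 5 = 0: r = r^2 mod 41 = 37^2 = 16
  -> A = 16
B = 15^28 mod 41  (bits of 28 = 11100)
  bit 0 = 1: r = r^2 * 15 mod 41 = 1^2 * 15 = 1*15 = 15
  bit 1 = 1: r = r^2 * 15 mod 41 = 15^2 * 15 = 20*15 = 13
  bit 2 = 1: r = r^2 * 15 mod 41 = 13^2 * 15 = 5*15 = 34
  bit 3 = 0: r = r^2 mod 41 = 34^2 = 8
  bit 4 = 0: r = r^2 mod 41 = 8^2 = 23
  -> B = 23
s = B^a = 23^32 mod 41  (bits of 32 = 100000)
  bit 0 = 1: r = r^2 * 23 mod 41 = 1^2 * 23 = 1*23 = 23
  bit 1 = 0: r = r^2 mod 41 = 23^2 = 37
  bit 2 = 0: r = r^2 mod 41 = 37^2 = 16
  bit 3 = 0: r = r^2 mod 41 = 16^2 = 10
  bit 4 = 0: r = r^2 mod 41 = 10^2 = 18
  bit 5 = 0: r = r^2 mod 41 = 18^2 = 37
  -> s = B^a = 37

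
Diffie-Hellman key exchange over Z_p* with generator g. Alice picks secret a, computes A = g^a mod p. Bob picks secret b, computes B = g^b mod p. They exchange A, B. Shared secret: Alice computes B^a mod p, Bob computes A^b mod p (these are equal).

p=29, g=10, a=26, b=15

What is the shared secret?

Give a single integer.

Answer: 9

Derivation:
A = 10^26 mod 29  (bits of 26 = 11010)
  bit 0 = 1: r = r^2 * 10 mod 29 = 1^2 * 10 = 1*10 = 10
  bit 1 = 1: r = r^2 * 10 mod 29 = 10^2 * 10 = 13*10 = 14
  bit 2 = 0: r = r^2 mod 29 = 14^2 = 22
  bit 3 = 1: r = r^2 * 10 mod 29 = 22^2 * 10 = 20*10 = 26
  bit 4 = 0: r = r^2 mod 29 = 26^2 = 9
  -> A = 9
B = 10^15 mod 29  (bits of 15 = 1111)
  bit 0 = 1: r = r^2 * 10 mod 29 = 1^2 * 10 = 1*10 = 10
  bit 1 = 1: r = r^2 * 10 mod 29 = 10^2 * 10 = 13*10 = 14
  bit 2 = 1: r = r^2 * 10 mod 29 = 14^2 * 10 = 22*10 = 17
  bit 3 = 1: r = r^2 * 10 mod 29 = 17^2 * 10 = 28*10 = 19
  -> B = 19
s = B^a = 19^26 mod 29  (bits of 26 = 11010)
  bit 0 = 1: r = r^2 * 19 mod 29 = 1^2 * 19 = 1*19 = 19
  bit 1 = 1: r = r^2 * 19 mod 29 = 19^2 * 19 = 13*19 = 15
  bit 2 = 0: r = r^2 mod 29 = 15^2 = 22
  bit 3 = 1: r = r^2 * 19 mod 29 = 22^2 * 19 = 20*19 = 3
  bit 4 = 0: r = r^2 mod 29 = 3^2 = 9
  -> s = B^a = 9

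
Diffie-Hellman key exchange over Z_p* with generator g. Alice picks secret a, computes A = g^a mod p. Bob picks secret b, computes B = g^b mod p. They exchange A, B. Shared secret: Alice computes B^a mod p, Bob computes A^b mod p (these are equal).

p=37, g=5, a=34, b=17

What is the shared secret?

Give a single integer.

Answer: 25

Derivation:
A = 5^34 mod 37  (bits of 34 = 100010)
  bit 0 = 1: r = r^2 * 5 mod 37 = 1^2 * 5 = 1*5 = 5
  bit 1 = 0: r = r^2 mod 37 = 5^2 = 25
  bit 2 = 0: r = r^2 mod 37 = 25^2 = 33
  bit 3 = 0: r = r^2 mod 37 = 33^2 = 16
  bit 4 = 1: r = r^2 * 5 mod 37 = 16^2 * 5 = 34*5 = 22
  bit 5 = 0: r = r^2 mod 37 = 22^2 = 3
  -> A = 3
B = 5^17 mod 37  (bits of 17 = 10001)
  bit 0 = 1: r = r^2 * 5 mod 37 = 1^2 * 5 = 1*5 = 5
  bit 1 = 0: r = r^2 mod 37 = 5^2 = 25
  bit 2 = 0: r = r^2 mod 37 = 25^2 = 33
  bit 3 = 0: r = r^2 mod 37 = 33^2 = 16
  bit 4 = 1: r = r^2 * 5 mod 37 = 16^2 * 5 = 34*5 = 22
  -> B = 22
s = B^a = 22^34 mod 37  (bits of 34 = 100010)
  bit 0 = 1: r = r^2 * 22 mod 37 = 1^2 * 22 = 1*22 = 22
  bit 1 = 0: r = r^2 mod 37 = 22^2 = 3
  bit 2 = 0: r = r^2 mod 37 = 3^2 = 9
  bit 3 = 0: r = r^2 mod 37 = 9^2 = 7
  bit 4 = 1: r = r^2 * 22 mod 37 = 7^2 * 22 = 12*22 = 5
  bit 5 = 0: r = r^2 mod 37 = 5^2 = 25
  -> s = B^a = 25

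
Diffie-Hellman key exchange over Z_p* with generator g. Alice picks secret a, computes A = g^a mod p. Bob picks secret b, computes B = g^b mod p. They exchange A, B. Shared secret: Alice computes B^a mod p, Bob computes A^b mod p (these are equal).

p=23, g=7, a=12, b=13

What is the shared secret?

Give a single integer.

A = 7^12 mod 23  (bits of 12 = 1100)
  bit 0 = 1: r = r^2 * 7 mod 23 = 1^2 * 7 = 1*7 = 7
  bit 1 = 1: r = r^2 * 7 mod 23 = 7^2 * 7 = 3*7 = 21
  bit 2 = 0: r = r^2 mod 23 = 21^2 = 4
  bit 3 = 0: r = r^2 mod 23 = 4^2 = 16
  -> A = 16
B = 7^13 mod 23  (bits of 13 = 1101)
  bit 0 = 1: r = r^2 * 7 mod 23 = 1^2 * 7 = 1*7 = 7
  bit 1 = 1: r = r^2 * 7 mod 23 = 7^2 * 7 = 3*7 = 21
  bit 2 = 0: r = r^2 mod 23 = 21^2 = 4
  bit 3 = 1: r = r^2 * 7 mod 23 = 4^2 * 7 = 16*7 = 20
  -> B = 20
s = B^a = 20^12 mod 23  (bits of 12 = 1100)
  bit 0 = 1: r = r^2 * 20 mod 23 = 1^2 * 20 = 1*20 = 20
  bit 1 = 1: r = r^2 * 20 mod 23 = 20^2 * 20 = 9*20 = 19
  bit 2 = 0: r = r^2 mod 23 = 19^2 = 16
  bit 3 = 0: r = r^2 mod 23 = 16^2 = 3
  -> s = B^a = 3

Answer: 3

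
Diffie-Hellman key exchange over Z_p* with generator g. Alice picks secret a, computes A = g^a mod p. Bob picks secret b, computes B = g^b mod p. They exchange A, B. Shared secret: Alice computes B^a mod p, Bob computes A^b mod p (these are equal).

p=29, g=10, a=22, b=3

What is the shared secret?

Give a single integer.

A = 10^22 mod 29  (bits of 22 = 10110)
  bit 0 = 1: r = r^2 * 10 mod 29 = 1^2 * 10 = 1*10 = 10
  bit 1 = 0: r = r^2 mod 29 = 10^2 = 13
  bit 2 = 1: r = r^2 * 10 mod 29 = 13^2 * 10 = 24*10 = 8
  bit 3 = 1: r = r^2 * 10 mod 29 = 8^2 * 10 = 6*10 = 2
  bit 4 = 0: r = r^2 mod 29 = 2^2 = 4
  -> A = 4
B = 10^3 mod 29  (bits of 3 = 11)
  bit 0 = 1: r = r^2 * 10 mod 29 = 1^2 * 10 = 1*10 = 10
  bit 1 = 1: r = r^2 * 10 mod 29 = 10^2 * 10 = 13*10 = 14
  -> B = 14
s = B^a = 14^22 mod 29  (bits of 22 = 10110)
  bit 0 = 1: r = r^2 * 14 mod 29 = 1^2 * 14 = 1*14 = 14
  bit 1 = 0: r = r^2 mod 29 = 14^2 = 22
  bit 2 = 1: r = r^2 * 14 mod 29 = 22^2 * 14 = 20*14 = 19
  bit 3 = 1: r = r^2 * 14 mod 29 = 19^2 * 14 = 13*14 = 8
  bit 4 = 0: r = r^2 mod 29 = 8^2 = 6
  -> s = B^a = 6

Answer: 6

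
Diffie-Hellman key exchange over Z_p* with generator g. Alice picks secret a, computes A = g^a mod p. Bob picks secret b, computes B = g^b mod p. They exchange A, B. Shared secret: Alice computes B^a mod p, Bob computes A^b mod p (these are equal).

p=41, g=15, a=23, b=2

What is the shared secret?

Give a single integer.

A = 15^23 mod 41  (bits of 23 = 10111)
  bit 0 = 1: r = r^2 * 15 mod 41 = 1^2 * 15 = 1*15 = 15
  bit 1 = 0: r = r^2 mod 41 = 15^2 = 20
  bit 2 = 1: r = r^2 * 15 mod 41 = 20^2 * 15 = 31*15 = 14
  bit 3 = 1: r = r^2 * 15 mod 41 = 14^2 * 15 = 32*15 = 29
  bit 4 = 1: r = r^2 * 15 mod 41 = 29^2 * 15 = 21*15 = 28
  -> A = 28
B = 15^2 mod 41  (bits of 2 = 10)
  bit 0 = 1: r = r^2 * 15 mod 41 = 1^2 * 15 = 1*15 = 15
  bit 1 = 0: r = r^2 mod 41 = 15^2 = 20
  -> B = 20
s = B^a = 20^23 mod 41  (bits of 23 = 10111)
  bit 0 = 1: r = r^2 * 20 mod 41 = 1^2 * 20 = 1*20 = 20
  bit 1 = 0: r = r^2 mod 41 = 20^2 = 31
  bit 2 = 1: r = r^2 * 20 mod 41 = 31^2 * 20 = 18*20 = 32
  bit 3 = 1: r = r^2 * 20 mod 41 = 32^2 * 20 = 40*20 = 21
  bit 4 = 1: r = r^2 * 20 mod 41 = 21^2 * 20 = 31*20 = 5
  -> s = B^a = 5

Answer: 5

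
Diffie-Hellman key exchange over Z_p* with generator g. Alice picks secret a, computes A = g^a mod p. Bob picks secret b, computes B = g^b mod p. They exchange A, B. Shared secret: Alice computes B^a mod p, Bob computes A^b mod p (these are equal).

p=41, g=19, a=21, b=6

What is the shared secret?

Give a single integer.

A = 19^21 mod 41  (bits of 21 = 10101)
  bit 0 = 1: r = r^2 * 19 mod 41 = 1^2 * 19 = 1*19 = 19
  bit 1 = 0: r = r^2 mod 41 = 19^2 = 33
  bit 2 = 1: r = r^2 * 19 mod 41 = 33^2 * 19 = 23*19 = 27
  bit 3 = 0: r = r^2 mod 41 = 27^2 = 32
  bit 4 = 1: r = r^2 * 19 mod 41 = 32^2 * 19 = 40*19 = 22
  -> A = 22
B = 19^6 mod 41  (bits of 6 = 110)
  bit 0 = 1: r = r^2 * 19 mod 41 = 1^2 * 19 = 1*19 = 19
  bit 1 = 1: r = r^2 * 19 mod 41 = 19^2 * 19 = 33*19 = 12
  bit 2 = 0: r = r^2 mod 41 = 12^2 = 21
  -> B = 21
s = B^a = 21^21 mod 41  (bits of 21 = 10101)
  bit 0 = 1: r = r^2 * 21 mod 41 = 1^2 * 21 = 1*21 = 21
  bit 1 = 0: r = r^2 mod 41 = 21^2 = 31
  bit 2 = 1: r = r^2 * 21 mod 41 = 31^2 * 21 = 18*21 = 9
  bit 3 = 0: r = r^2 mod 41 = 9^2 = 40
  bit 4 = 1: r = r^2 * 21 mod 41 = 40^2 * 21 = 1*21 = 21
  -> s = B^a = 21

Answer: 21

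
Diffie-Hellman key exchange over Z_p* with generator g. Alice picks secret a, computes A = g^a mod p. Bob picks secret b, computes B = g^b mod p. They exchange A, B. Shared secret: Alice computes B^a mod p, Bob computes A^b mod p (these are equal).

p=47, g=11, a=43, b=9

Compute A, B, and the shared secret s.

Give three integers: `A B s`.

A = 11^43 mod 47  (bits of 43 = 101011)
  bit 0 = 1: r = r^2 * 11 mod 47 = 1^2 * 11 = 1*11 = 11
  bit 1 = 0: r = r^2 mod 47 = 11^2 = 27
  bit 2 = 1: r = r^2 * 11 mod 47 = 27^2 * 11 = 24*11 = 29
  bit 3 = 0: r = r^2 mod 47 = 29^2 = 42
  bit 4 = 1: r = r^2 * 11 mod 47 = 42^2 * 11 = 25*11 = 40
  bit 5 = 1: r = r^2 * 11 mod 47 = 40^2 * 11 = 2*11 = 22
  -> A = 22
B = 11^9 mod 47  (bits of 9 = 1001)
  bit 0 = 1: r = r^2 * 11 mod 47 = 1^2 * 11 = 1*11 = 11
  bit 1 = 0: r = r^2 mod 47 = 11^2 = 27
  bit 2 = 0: r = r^2 mod 47 = 27^2 = 24
  bit 3 = 1: r = r^2 * 11 mod 47 = 24^2 * 11 = 12*11 = 38
  -> B = 38
s = B^a = 38^43 mod 47  (bits of 43 = 101011)
  bit 0 = 1: r = r^2 * 38 mod 47 = 1^2 * 38 = 1*38 = 38
  bit 1 = 0: r = r^2 mod 47 = 38^2 = 34
  bit 2 = 1: r = r^2 * 38 mod 47 = 34^2 * 38 = 28*38 = 30
  bit 3 = 0: r = r^2 mod 47 = 30^2 = 7
  bit 4 = 1: r = r^2 * 38 mod 47 = 7^2 * 38 = 2*38 = 29
  bit 5 = 1: r = r^2 * 38 mod 47 = 29^2 * 38 = 42*38 = 45
  -> s = B^a = 45

Answer: 22 38 45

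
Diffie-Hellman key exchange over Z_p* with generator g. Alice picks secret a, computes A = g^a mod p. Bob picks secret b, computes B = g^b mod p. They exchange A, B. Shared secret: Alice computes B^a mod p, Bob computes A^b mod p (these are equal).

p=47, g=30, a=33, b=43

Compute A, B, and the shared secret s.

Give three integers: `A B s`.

Answer: 19 15 31

Derivation:
A = 30^33 mod 47  (bits of 33 = 100001)
  bit 0 = 1: r = r^2 * 30 mod 47 = 1^2 * 30 = 1*30 = 30
  bit 1 = 0: r = r^2 mod 47 = 30^2 = 7
  bit 2 = 0: r = r^2 mod 47 = 7^2 = 2
  bit 3 = 0: r = r^2 mod 47 = 2^2 = 4
  bit 4 = 0: r = r^2 mod 47 = 4^2 = 16
  bit 5 = 1: r = r^2 * 30 mod 47 = 16^2 * 30 = 21*30 = 19
  -> A = 19
B = 30^43 mod 47  (bits of 43 = 101011)
  bit 0 = 1: r = r^2 * 30 mod 47 = 1^2 * 30 = 1*30 = 30
  bit 1 = 0: r = r^2 mod 47 = 30^2 = 7
  bit 2 = 1: r = r^2 * 30 mod 47 = 7^2 * 30 = 2*30 = 13
  bit 3 = 0: r = r^2 mod 47 = 13^2 = 28
  bit 4 = 1: r = r^2 * 30 mod 47 = 28^2 * 30 = 32*30 = 20
  bit 5 = 1: r = r^2 * 30 mod 47 = 20^2 * 30 = 24*30 = 15
  -> B = 15
s = B^a = 15^33 mod 47  (bits of 33 = 100001)
  bit 0 = 1: r = r^2 * 15 mod 47 = 1^2 * 15 = 1*15 = 15
  bit 1 = 0: r = r^2 mod 47 = 15^2 = 37
  bit 2 = 0: r = r^2 mod 47 = 37^2 = 6
  bit 3 = 0: r = r^2 mod 47 = 6^2 = 36
  bit 4 = 0: r = r^2 mod 47 = 36^2 = 27
  bit 5 = 1: r = r^2 * 15 mod 47 = 27^2 * 15 = 24*15 = 31
  -> s = B^a = 31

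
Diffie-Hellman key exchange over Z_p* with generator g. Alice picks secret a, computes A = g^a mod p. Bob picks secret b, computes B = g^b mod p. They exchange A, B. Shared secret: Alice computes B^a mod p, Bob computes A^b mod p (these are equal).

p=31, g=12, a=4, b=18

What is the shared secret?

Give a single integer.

Answer: 4

Derivation:
A = 12^4 mod 31  (bits of 4 = 100)
  bit 0 = 1: r = r^2 * 12 mod 31 = 1^2 * 12 = 1*12 = 12
  bit 1 = 0: r = r^2 mod 31 = 12^2 = 20
  bit 2 = 0: r = r^2 mod 31 = 20^2 = 28
  -> A = 28
B = 12^18 mod 31  (bits of 18 = 10010)
  bit 0 = 1: r = r^2 * 12 mod 31 = 1^2 * 12 = 1*12 = 12
  bit 1 = 0: r = r^2 mod 31 = 12^2 = 20
  bit 2 = 0: r = r^2 mod 31 = 20^2 = 28
  bit 3 = 1: r = r^2 * 12 mod 31 = 28^2 * 12 = 9*12 = 15
  bit 4 = 0: r = r^2 mod 31 = 15^2 = 8
  -> B = 8
s = B^a = 8^4 mod 31  (bits of 4 = 100)
  bit 0 = 1: r = r^2 * 8 mod 31 = 1^2 * 8 = 1*8 = 8
  bit 1 = 0: r = r^2 mod 31 = 8^2 = 2
  bit 2 = 0: r = r^2 mod 31 = 2^2 = 4
  -> s = B^a = 4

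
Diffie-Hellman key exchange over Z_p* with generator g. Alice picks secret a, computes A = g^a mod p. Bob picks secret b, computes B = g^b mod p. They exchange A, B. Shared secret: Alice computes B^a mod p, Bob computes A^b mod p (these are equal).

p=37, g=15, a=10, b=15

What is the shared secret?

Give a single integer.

Answer: 27

Derivation:
A = 15^10 mod 37  (bits of 10 = 1010)
  bit 0 = 1: r = r^2 * 15 mod 37 = 1^2 * 15 = 1*15 = 15
  bit 1 = 0: r = r^2 mod 37 = 15^2 = 3
  bit 2 = 1: r = r^2 * 15 mod 37 = 3^2 * 15 = 9*15 = 24
  bit 3 = 0: r = r^2 mod 37 = 24^2 = 21
  -> A = 21
B = 15^15 mod 37  (bits of 15 = 1111)
  bit 0 = 1: r = r^2 * 15 mod 37 = 1^2 * 15 = 1*15 = 15
  bit 1 = 1: r = r^2 * 15 mod 37 = 15^2 * 15 = 3*15 = 8
  bit 2 = 1: r = r^2 * 15 mod 37 = 8^2 * 15 = 27*15 = 35
  bit 3 = 1: r = r^2 * 15 mod 37 = 35^2 * 15 = 4*15 = 23
  -> B = 23
s = B^a = 23^10 mod 37  (bits of 10 = 1010)
  bit 0 = 1: r = r^2 * 23 mod 37 = 1^2 * 23 = 1*23 = 23
  bit 1 = 0: r = r^2 mod 37 = 23^2 = 11
  bit 2 = 1: r = r^2 * 23 mod 37 = 11^2 * 23 = 10*23 = 8
  bit 3 = 0: r = r^2 mod 37 = 8^2 = 27
  -> s = B^a = 27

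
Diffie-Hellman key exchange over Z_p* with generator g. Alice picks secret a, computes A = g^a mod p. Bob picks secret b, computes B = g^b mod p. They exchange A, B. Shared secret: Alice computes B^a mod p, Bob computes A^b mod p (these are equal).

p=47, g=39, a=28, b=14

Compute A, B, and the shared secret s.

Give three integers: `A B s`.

A = 39^28 mod 47  (bits of 28 = 11100)
  bit 0 = 1: r = r^2 * 39 mod 47 = 1^2 * 39 = 1*39 = 39
  bit 1 = 1: r = r^2 * 39 mod 47 = 39^2 * 39 = 17*39 = 5
  bit 2 = 1: r = r^2 * 39 mod 47 = 5^2 * 39 = 25*39 = 35
  bit 3 = 0: r = r^2 mod 47 = 35^2 = 3
  bit 4 = 0: r = r^2 mod 47 = 3^2 = 9
  -> A = 9
B = 39^14 mod 47  (bits of 14 = 1110)
  bit 0 = 1: r = r^2 * 39 mod 47 = 1^2 * 39 = 1*39 = 39
  bit 1 = 1: r = r^2 * 39 mod 47 = 39^2 * 39 = 17*39 = 5
  bit 2 = 1: r = r^2 * 39 mod 47 = 5^2 * 39 = 25*39 = 35
  bit 3 = 0: r = r^2 mod 47 = 35^2 = 3
  -> B = 3
s = B^a = 3^28 mod 47  (bits of 28 = 11100)
  bit 0 = 1: r = r^2 * 3 mod 47 = 1^2 * 3 = 1*3 = 3
  bit 1 = 1: r = r^2 * 3 mod 47 = 3^2 * 3 = 9*3 = 27
  bit 2 = 1: r = r^2 * 3 mod 47 = 27^2 * 3 = 24*3 = 25
  bit 3 = 0: r = r^2 mod 47 = 25^2 = 14
  bit 4 = 0: r = r^2 mod 47 = 14^2 = 8
  -> s = B^a = 8

Answer: 9 3 8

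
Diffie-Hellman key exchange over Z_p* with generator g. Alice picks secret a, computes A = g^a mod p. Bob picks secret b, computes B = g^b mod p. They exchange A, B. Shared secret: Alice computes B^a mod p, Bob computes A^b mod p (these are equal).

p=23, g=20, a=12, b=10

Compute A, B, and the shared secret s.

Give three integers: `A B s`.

A = 20^12 mod 23  (bits of 12 = 1100)
  bit 0 = 1: r = r^2 * 20 mod 23 = 1^2 * 20 = 1*20 = 20
  bit 1 = 1: r = r^2 * 20 mod 23 = 20^2 * 20 = 9*20 = 19
  bit 2 = 0: r = r^2 mod 23 = 19^2 = 16
  bit 3 = 0: r = r^2 mod 23 = 16^2 = 3
  -> A = 3
B = 20^10 mod 23  (bits of 10 = 1010)
  bit 0 = 1: r = r^2 * 20 mod 23 = 1^2 * 20 = 1*20 = 20
  bit 1 = 0: r = r^2 mod 23 = 20^2 = 9
  bit 2 = 1: r = r^2 * 20 mod 23 = 9^2 * 20 = 12*20 = 10
  bit 3 = 0: r = r^2 mod 23 = 10^2 = 8
  -> B = 8
s = B^a = 8^12 mod 23  (bits of 12 = 1100)
  bit 0 = 1: r = r^2 * 8 mod 23 = 1^2 * 8 = 1*8 = 8
  bit 1 = 1: r = r^2 * 8 mod 23 = 8^2 * 8 = 18*8 = 6
  bit 2 = 0: r = r^2 mod 23 = 6^2 = 13
  bit 3 = 0: r = r^2 mod 23 = 13^2 = 8
  -> s = B^a = 8

Answer: 3 8 8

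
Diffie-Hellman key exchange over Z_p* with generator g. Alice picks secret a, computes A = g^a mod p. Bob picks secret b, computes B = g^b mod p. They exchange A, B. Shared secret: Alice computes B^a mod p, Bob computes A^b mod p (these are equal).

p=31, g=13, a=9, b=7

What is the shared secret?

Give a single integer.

Answer: 27

Derivation:
A = 13^9 mod 31  (bits of 9 = 1001)
  bit 0 = 1: r = r^2 * 13 mod 31 = 1^2 * 13 = 1*13 = 13
  bit 1 = 0: r = r^2 mod 31 = 13^2 = 14
  bit 2 = 0: r = r^2 mod 31 = 14^2 = 10
  bit 3 = 1: r = r^2 * 13 mod 31 = 10^2 * 13 = 7*13 = 29
  -> A = 29
B = 13^7 mod 31  (bits of 7 = 111)
  bit 0 = 1: r = r^2 * 13 mod 31 = 1^2 * 13 = 1*13 = 13
  bit 1 = 1: r = r^2 * 13 mod 31 = 13^2 * 13 = 14*13 = 27
  bit 2 = 1: r = r^2 * 13 mod 31 = 27^2 * 13 = 16*13 = 22
  -> B = 22
s = B^a = 22^9 mod 31  (bits of 9 = 1001)
  bit 0 = 1: r = r^2 * 22 mod 31 = 1^2 * 22 = 1*22 = 22
  bit 1 = 0: r = r^2 mod 31 = 22^2 = 19
  bit 2 = 0: r = r^2 mod 31 = 19^2 = 20
  bit 3 = 1: r = r^2 * 22 mod 31 = 20^2 * 22 = 28*22 = 27
  -> s = B^a = 27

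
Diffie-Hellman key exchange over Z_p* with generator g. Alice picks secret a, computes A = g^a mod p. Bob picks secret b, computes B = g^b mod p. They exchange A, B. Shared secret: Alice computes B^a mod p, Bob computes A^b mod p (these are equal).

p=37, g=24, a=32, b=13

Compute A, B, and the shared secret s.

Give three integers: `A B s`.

A = 24^32 mod 37  (bits of 32 = 100000)
  bit 0 = 1: r = r^2 * 24 mod 37 = 1^2 * 24 = 1*24 = 24
  bit 1 = 0: r = r^2 mod 37 = 24^2 = 21
  bit 2 = 0: r = r^2 mod 37 = 21^2 = 34
  bit 3 = 0: r = r^2 mod 37 = 34^2 = 9
  bit 4 = 0: r = r^2 mod 37 = 9^2 = 7
  bit 5 = 0: r = r^2 mod 37 = 7^2 = 12
  -> A = 12
B = 24^13 mod 37  (bits of 13 = 1101)
  bit 0 = 1: r = r^2 * 24 mod 37 = 1^2 * 24 = 1*24 = 24
  bit 1 = 1: r = r^2 * 24 mod 37 = 24^2 * 24 = 21*24 = 23
  bit 2 = 0: r = r^2 mod 37 = 23^2 = 11
  bit 3 = 1: r = r^2 * 24 mod 37 = 11^2 * 24 = 10*24 = 18
  -> B = 18
s = B^a = 18^32 mod 37  (bits of 32 = 100000)
  bit 0 = 1: r = r^2 * 18 mod 37 = 1^2 * 18 = 1*18 = 18
  bit 1 = 0: r = r^2 mod 37 = 18^2 = 28
  bit 2 = 0: r = r^2 mod 37 = 28^2 = 7
  bit 3 = 0: r = r^2 mod 37 = 7^2 = 12
  bit 4 = 0: r = r^2 mod 37 = 12^2 = 33
  bit 5 = 0: r = r^2 mod 37 = 33^2 = 16
  -> s = B^a = 16

Answer: 12 18 16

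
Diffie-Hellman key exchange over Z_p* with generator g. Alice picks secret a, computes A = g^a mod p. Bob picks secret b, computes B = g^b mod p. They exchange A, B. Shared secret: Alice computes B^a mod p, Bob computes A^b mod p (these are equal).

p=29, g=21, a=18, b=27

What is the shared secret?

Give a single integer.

Answer: 4

Derivation:
A = 21^18 mod 29  (bits of 18 = 10010)
  bit 0 = 1: r = r^2 * 21 mod 29 = 1^2 * 21 = 1*21 = 21
  bit 1 = 0: r = r^2 mod 29 = 21^2 = 6
  bit 2 = 0: r = r^2 mod 29 = 6^2 = 7
  bit 3 = 1: r = r^2 * 21 mod 29 = 7^2 * 21 = 20*21 = 14
  bit 4 = 0: r = r^2 mod 29 = 14^2 = 22
  -> A = 22
B = 21^27 mod 29  (bits of 27 = 11011)
  bit 0 = 1: r = r^2 * 21 mod 29 = 1^2 * 21 = 1*21 = 21
  bit 1 = 1: r = r^2 * 21 mod 29 = 21^2 * 21 = 6*21 = 10
  bit 2 = 0: r = r^2 mod 29 = 10^2 = 13
  bit 3 = 1: r = r^2 * 21 mod 29 = 13^2 * 21 = 24*21 = 11
  bit 4 = 1: r = r^2 * 21 mod 29 = 11^2 * 21 = 5*21 = 18
  -> B = 18
s = B^a = 18^18 mod 29  (bits of 18 = 10010)
  bit 0 = 1: r = r^2 * 18 mod 29 = 1^2 * 18 = 1*18 = 18
  bit 1 = 0: r = r^2 mod 29 = 18^2 = 5
  bit 2 = 0: r = r^2 mod 29 = 5^2 = 25
  bit 3 = 1: r = r^2 * 18 mod 29 = 25^2 * 18 = 16*18 = 27
  bit 4 = 0: r = r^2 mod 29 = 27^2 = 4
  -> s = B^a = 4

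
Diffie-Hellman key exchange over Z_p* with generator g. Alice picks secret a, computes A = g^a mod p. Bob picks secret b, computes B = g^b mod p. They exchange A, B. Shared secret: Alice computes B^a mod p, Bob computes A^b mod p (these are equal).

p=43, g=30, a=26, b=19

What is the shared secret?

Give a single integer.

Answer: 23

Derivation:
A = 30^26 mod 43  (bits of 26 = 11010)
  bit 0 = 1: r = r^2 * 30 mod 43 = 1^2 * 30 = 1*30 = 30
  bit 1 = 1: r = r^2 * 30 mod 43 = 30^2 * 30 = 40*30 = 39
  bit 2 = 0: r = r^2 mod 43 = 39^2 = 16
  bit 3 = 1: r = r^2 * 30 mod 43 = 16^2 * 30 = 41*30 = 26
  bit 4 = 0: r = r^2 mod 43 = 26^2 = 31
  -> A = 31
B = 30^19 mod 43  (bits of 19 = 10011)
  bit 0 = 1: r = r^2 * 30 mod 43 = 1^2 * 30 = 1*30 = 30
  bit 1 = 0: r = r^2 mod 43 = 30^2 = 40
  bit 2 = 0: r = r^2 mod 43 = 40^2 = 9
  bit 3 = 1: r = r^2 * 30 mod 43 = 9^2 * 30 = 38*30 = 22
  bit 4 = 1: r = r^2 * 30 mod 43 = 22^2 * 30 = 11*30 = 29
  -> B = 29
s = B^a = 29^26 mod 43  (bits of 26 = 11010)
  bit 0 = 1: r = r^2 * 29 mod 43 = 1^2 * 29 = 1*29 = 29
  bit 1 = 1: r = r^2 * 29 mod 43 = 29^2 * 29 = 24*29 = 8
  bit 2 = 0: r = r^2 mod 43 = 8^2 = 21
  bit 3 = 1: r = r^2 * 29 mod 43 = 21^2 * 29 = 11*29 = 18
  bit 4 = 0: r = r^2 mod 43 = 18^2 = 23
  -> s = B^a = 23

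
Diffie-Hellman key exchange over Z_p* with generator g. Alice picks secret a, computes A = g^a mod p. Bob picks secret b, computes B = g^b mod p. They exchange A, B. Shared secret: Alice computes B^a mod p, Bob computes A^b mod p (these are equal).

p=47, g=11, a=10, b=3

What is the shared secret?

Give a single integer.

A = 11^10 mod 47  (bits of 10 = 1010)
  bit 0 = 1: r = r^2 * 11 mod 47 = 1^2 * 11 = 1*11 = 11
  bit 1 = 0: r = r^2 mod 47 = 11^2 = 27
  bit 2 = 1: r = r^2 * 11 mod 47 = 27^2 * 11 = 24*11 = 29
  bit 3 = 0: r = r^2 mod 47 = 29^2 = 42
  -> A = 42
B = 11^3 mod 47  (bits of 3 = 11)
  bit 0 = 1: r = r^2 * 11 mod 47 = 1^2 * 11 = 1*11 = 11
  bit 1 = 1: r = r^2 * 11 mod 47 = 11^2 * 11 = 27*11 = 15
  -> B = 15
s = B^a = 15^10 mod 47  (bits of 10 = 1010)
  bit 0 = 1: r = r^2 * 15 mod 47 = 1^2 * 15 = 1*15 = 15
  bit 1 = 0: r = r^2 mod 47 = 15^2 = 37
  bit 2 = 1: r = r^2 * 15 mod 47 = 37^2 * 15 = 6*15 = 43
  bit 3 = 0: r = r^2 mod 47 = 43^2 = 16
  -> s = B^a = 16

Answer: 16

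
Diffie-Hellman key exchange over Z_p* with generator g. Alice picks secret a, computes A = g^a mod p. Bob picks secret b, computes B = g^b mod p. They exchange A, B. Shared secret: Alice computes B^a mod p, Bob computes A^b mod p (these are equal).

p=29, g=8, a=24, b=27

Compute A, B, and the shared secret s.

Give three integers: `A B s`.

A = 8^24 mod 29  (bits of 24 = 11000)
  bit 0 = 1: r = r^2 * 8 mod 29 = 1^2 * 8 = 1*8 = 8
  bit 1 = 1: r = r^2 * 8 mod 29 = 8^2 * 8 = 6*8 = 19
  bit 2 = 0: r = r^2 mod 29 = 19^2 = 13
  bit 3 = 0: r = r^2 mod 29 = 13^2 = 24
  bit 4 = 0: r = r^2 mod 29 = 24^2 = 25
  -> A = 25
B = 8^27 mod 29  (bits of 27 = 11011)
  bit 0 = 1: r = r^2 * 8 mod 29 = 1^2 * 8 = 1*8 = 8
  bit 1 = 1: r = r^2 * 8 mod 29 = 8^2 * 8 = 6*8 = 19
  bit 2 = 0: r = r^2 mod 29 = 19^2 = 13
  bit 3 = 1: r = r^2 * 8 mod 29 = 13^2 * 8 = 24*8 = 18
  bit 4 = 1: r = r^2 * 8 mod 29 = 18^2 * 8 = 5*8 = 11
  -> B = 11
s = B^a = 11^24 mod 29  (bits of 24 = 11000)
  bit 0 = 1: r = r^2 * 11 mod 29 = 1^2 * 11 = 1*11 = 11
  bit 1 = 1: r = r^2 * 11 mod 29 = 11^2 * 11 = 5*11 = 26
  bit 2 = 0: r = r^2 mod 29 = 26^2 = 9
  bit 3 = 0: r = r^2 mod 29 = 9^2 = 23
  bit 4 = 0: r = r^2 mod 29 = 23^2 = 7
  -> s = B^a = 7

Answer: 25 11 7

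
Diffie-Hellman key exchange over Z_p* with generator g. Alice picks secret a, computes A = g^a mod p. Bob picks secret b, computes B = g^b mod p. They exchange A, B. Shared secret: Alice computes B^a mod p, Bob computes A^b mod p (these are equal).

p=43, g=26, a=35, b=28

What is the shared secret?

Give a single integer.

A = 26^35 mod 43  (bits of 35 = 100011)
  bit 0 = 1: r = r^2 * 26 mod 43 = 1^2 * 26 = 1*26 = 26
  bit 1 = 0: r = r^2 mod 43 = 26^2 = 31
  bit 2 = 0: r = r^2 mod 43 = 31^2 = 15
  bit 3 = 0: r = r^2 mod 43 = 15^2 = 10
  bit 4 = 1: r = r^2 * 26 mod 43 = 10^2 * 26 = 14*26 = 20
  bit 5 = 1: r = r^2 * 26 mod 43 = 20^2 * 26 = 13*26 = 37
  -> A = 37
B = 26^28 mod 43  (bits of 28 = 11100)
  bit 0 = 1: r = r^2 * 26 mod 43 = 1^2 * 26 = 1*26 = 26
  bit 1 = 1: r = r^2 * 26 mod 43 = 26^2 * 26 = 31*26 = 32
  bit 2 = 1: r = r^2 * 26 mod 43 = 32^2 * 26 = 35*26 = 7
  bit 3 = 0: r = r^2 mod 43 = 7^2 = 6
  bit 4 = 0: r = r^2 mod 43 = 6^2 = 36
  -> B = 36
s = B^a = 36^35 mod 43  (bits of 35 = 100011)
  bit 0 = 1: r = r^2 * 36 mod 43 = 1^2 * 36 = 1*36 = 36
  bit 1 = 0: r = r^2 mod 43 = 36^2 = 6
  bit 2 = 0: r = r^2 mod 43 = 6^2 = 36
  bit 3 = 0: r = r^2 mod 43 = 36^2 = 6
  bit 4 = 1: r = r^2 * 36 mod 43 = 6^2 * 36 = 36*36 = 6
  bit 5 = 1: r = r^2 * 36 mod 43 = 6^2 * 36 = 36*36 = 6
  -> s = B^a = 6

Answer: 6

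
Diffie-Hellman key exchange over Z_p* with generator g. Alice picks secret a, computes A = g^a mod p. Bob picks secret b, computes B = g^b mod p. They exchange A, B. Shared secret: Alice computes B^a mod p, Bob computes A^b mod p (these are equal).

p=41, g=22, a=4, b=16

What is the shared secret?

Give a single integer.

Answer: 18

Derivation:
A = 22^4 mod 41  (bits of 4 = 100)
  bit 0 = 1: r = r^2 * 22 mod 41 = 1^2 * 22 = 1*22 = 22
  bit 1 = 0: r = r^2 mod 41 = 22^2 = 33
  bit 2 = 0: r = r^2 mod 41 = 33^2 = 23
  -> A = 23
B = 22^16 mod 41  (bits of 16 = 10000)
  bit 0 = 1: r = r^2 * 22 mod 41 = 1^2 * 22 = 1*22 = 22
  bit 1 = 0: r = r^2 mod 41 = 22^2 = 33
  bit 2 = 0: r = r^2 mod 41 = 33^2 = 23
  bit 3 = 0: r = r^2 mod 41 = 23^2 = 37
  bit 4 = 0: r = r^2 mod 41 = 37^2 = 16
  -> B = 16
s = B^a = 16^4 mod 41  (bits of 4 = 100)
  bit 0 = 1: r = r^2 * 16 mod 41 = 1^2 * 16 = 1*16 = 16
  bit 1 = 0: r = r^2 mod 41 = 16^2 = 10
  bit 2 = 0: r = r^2 mod 41 = 10^2 = 18
  -> s = B^a = 18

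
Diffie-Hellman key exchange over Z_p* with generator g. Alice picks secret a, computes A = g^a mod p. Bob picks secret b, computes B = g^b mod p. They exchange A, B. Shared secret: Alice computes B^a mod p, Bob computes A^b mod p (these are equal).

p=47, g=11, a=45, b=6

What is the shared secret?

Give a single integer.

Answer: 14

Derivation:
A = 11^45 mod 47  (bits of 45 = 101101)
  bit 0 = 1: r = r^2 * 11 mod 47 = 1^2 * 11 = 1*11 = 11
  bit 1 = 0: r = r^2 mod 47 = 11^2 = 27
  bit 2 = 1: r = r^2 * 11 mod 47 = 27^2 * 11 = 24*11 = 29
  bit 3 = 1: r = r^2 * 11 mod 47 = 29^2 * 11 = 42*11 = 39
  bit 4 = 0: r = r^2 mod 47 = 39^2 = 17
  bit 5 = 1: r = r^2 * 11 mod 47 = 17^2 * 11 = 7*11 = 30
  -> A = 30
B = 11^6 mod 47  (bits of 6 = 110)
  bit 0 = 1: r = r^2 * 11 mod 47 = 1^2 * 11 = 1*11 = 11
  bit 1 = 1: r = r^2 * 11 mod 47 = 11^2 * 11 = 27*11 = 15
  bit 2 = 0: r = r^2 mod 47 = 15^2 = 37
  -> B = 37
s = B^a = 37^45 mod 47  (bits of 45 = 101101)
  bit 0 = 1: r = r^2 * 37 mod 47 = 1^2 * 37 = 1*37 = 37
  bit 1 = 0: r = r^2 mod 47 = 37^2 = 6
  bit 2 = 1: r = r^2 * 37 mod 47 = 6^2 * 37 = 36*37 = 16
  bit 3 = 1: r = r^2 * 37 mod 47 = 16^2 * 37 = 21*37 = 25
  bit 4 = 0: r = r^2 mod 47 = 25^2 = 14
  bit 5 = 1: r = r^2 * 37 mod 47 = 14^2 * 37 = 8*37 = 14
  -> s = B^a = 14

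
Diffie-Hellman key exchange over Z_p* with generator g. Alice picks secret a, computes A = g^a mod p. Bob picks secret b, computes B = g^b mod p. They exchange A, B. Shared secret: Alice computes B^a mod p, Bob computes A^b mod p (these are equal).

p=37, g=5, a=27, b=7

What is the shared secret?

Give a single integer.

A = 5^27 mod 37  (bits of 27 = 11011)
  bit 0 = 1: r = r^2 * 5 mod 37 = 1^2 * 5 = 1*5 = 5
  bit 1 = 1: r = r^2 * 5 mod 37 = 5^2 * 5 = 25*5 = 14
  bit 2 = 0: r = r^2 mod 37 = 14^2 = 11
  bit 3 = 1: r = r^2 * 5 mod 37 = 11^2 * 5 = 10*5 = 13
  bit 4 = 1: r = r^2 * 5 mod 37 = 13^2 * 5 = 21*5 = 31
  -> A = 31
B = 5^7 mod 37  (bits of 7 = 111)
  bit 0 = 1: r = r^2 * 5 mod 37 = 1^2 * 5 = 1*5 = 5
  bit 1 = 1: r = r^2 * 5 mod 37 = 5^2 * 5 = 25*5 = 14
  bit 2 = 1: r = r^2 * 5 mod 37 = 14^2 * 5 = 11*5 = 18
  -> B = 18
s = B^a = 18^27 mod 37  (bits of 27 = 11011)
  bit 0 = 1: r = r^2 * 18 mod 37 = 1^2 * 18 = 1*18 = 18
  bit 1 = 1: r = r^2 * 18 mod 37 = 18^2 * 18 = 28*18 = 23
  bit 2 = 0: r = r^2 mod 37 = 23^2 = 11
  bit 3 = 1: r = r^2 * 18 mod 37 = 11^2 * 18 = 10*18 = 32
  bit 4 = 1: r = r^2 * 18 mod 37 = 32^2 * 18 = 25*18 = 6
  -> s = B^a = 6

Answer: 6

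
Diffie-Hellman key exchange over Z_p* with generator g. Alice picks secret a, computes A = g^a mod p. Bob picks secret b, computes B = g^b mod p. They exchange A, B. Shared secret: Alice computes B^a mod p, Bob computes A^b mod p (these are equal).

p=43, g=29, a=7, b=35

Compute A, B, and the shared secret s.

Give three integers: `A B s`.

Answer: 7 37 37

Derivation:
A = 29^7 mod 43  (bits of 7 = 111)
  bit 0 = 1: r = r^2 * 29 mod 43 = 1^2 * 29 = 1*29 = 29
  bit 1 = 1: r = r^2 * 29 mod 43 = 29^2 * 29 = 24*29 = 8
  bit 2 = 1: r = r^2 * 29 mod 43 = 8^2 * 29 = 21*29 = 7
  -> A = 7
B = 29^35 mod 43  (bits of 35 = 100011)
  bit 0 = 1: r = r^2 * 29 mod 43 = 1^2 * 29 = 1*29 = 29
  bit 1 = 0: r = r^2 mod 43 = 29^2 = 24
  bit 2 = 0: r = r^2 mod 43 = 24^2 = 17
  bit 3 = 0: r = r^2 mod 43 = 17^2 = 31
  bit 4 = 1: r = r^2 * 29 mod 43 = 31^2 * 29 = 15*29 = 5
  bit 5 = 1: r = r^2 * 29 mod 43 = 5^2 * 29 = 25*29 = 37
  -> B = 37
s = B^a = 37^7 mod 43  (bits of 7 = 111)
  bit 0 = 1: r = r^2 * 37 mod 43 = 1^2 * 37 = 1*37 = 37
  bit 1 = 1: r = r^2 * 37 mod 43 = 37^2 * 37 = 36*37 = 42
  bit 2 = 1: r = r^2 * 37 mod 43 = 42^2 * 37 = 1*37 = 37
  -> s = B^a = 37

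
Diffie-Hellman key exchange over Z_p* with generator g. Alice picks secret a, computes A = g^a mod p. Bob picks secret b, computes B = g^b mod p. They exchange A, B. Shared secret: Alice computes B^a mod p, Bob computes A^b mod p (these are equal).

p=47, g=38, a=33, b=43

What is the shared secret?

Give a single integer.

Answer: 10

Derivation:
A = 38^33 mod 47  (bits of 33 = 100001)
  bit 0 = 1: r = r^2 * 38 mod 47 = 1^2 * 38 = 1*38 = 38
  bit 1 = 0: r = r^2 mod 47 = 38^2 = 34
  bit 2 = 0: r = r^2 mod 47 = 34^2 = 28
  bit 3 = 0: r = r^2 mod 47 = 28^2 = 32
  bit 4 = 0: r = r^2 mod 47 = 32^2 = 37
  bit 5 = 1: r = r^2 * 38 mod 47 = 37^2 * 38 = 6*38 = 40
  -> A = 40
B = 38^43 mod 47  (bits of 43 = 101011)
  bit 0 = 1: r = r^2 * 38 mod 47 = 1^2 * 38 = 1*38 = 38
  bit 1 = 0: r = r^2 mod 47 = 38^2 = 34
  bit 2 = 1: r = r^2 * 38 mod 47 = 34^2 * 38 = 28*38 = 30
  bit 3 = 0: r = r^2 mod 47 = 30^2 = 7
  bit 4 = 1: r = r^2 * 38 mod 47 = 7^2 * 38 = 2*38 = 29
  bit 5 = 1: r = r^2 * 38 mod 47 = 29^2 * 38 = 42*38 = 45
  -> B = 45
s = B^a = 45^33 mod 47  (bits of 33 = 100001)
  bit 0 = 1: r = r^2 * 45 mod 47 = 1^2 * 45 = 1*45 = 45
  bit 1 = 0: r = r^2 mod 47 = 45^2 = 4
  bit 2 = 0: r = r^2 mod 47 = 4^2 = 16
  bit 3 = 0: r = r^2 mod 47 = 16^2 = 21
  bit 4 = 0: r = r^2 mod 47 = 21^2 = 18
  bit 5 = 1: r = r^2 * 45 mod 47 = 18^2 * 45 = 42*45 = 10
  -> s = B^a = 10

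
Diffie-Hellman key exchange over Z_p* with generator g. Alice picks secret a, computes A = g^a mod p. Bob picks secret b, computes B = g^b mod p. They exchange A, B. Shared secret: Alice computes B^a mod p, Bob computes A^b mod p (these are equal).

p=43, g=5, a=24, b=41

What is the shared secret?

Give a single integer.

A = 5^24 mod 43  (bits of 24 = 11000)
  bit 0 = 1: r = r^2 * 5 mod 43 = 1^2 * 5 = 1*5 = 5
  bit 1 = 1: r = r^2 * 5 mod 43 = 5^2 * 5 = 25*5 = 39
  bit 2 = 0: r = r^2 mod 43 = 39^2 = 16
  bit 3 = 0: r = r^2 mod 43 = 16^2 = 41
  bit 4 = 0: r = r^2 mod 43 = 41^2 = 4
  -> A = 4
B = 5^41 mod 43  (bits of 41 = 101001)
  bit 0 = 1: r = r^2 * 5 mod 43 = 1^2 * 5 = 1*5 = 5
  bit 1 = 0: r = r^2 mod 43 = 5^2 = 25
  bit 2 = 1: r = r^2 * 5 mod 43 = 25^2 * 5 = 23*5 = 29
  bit 3 = 0: r = r^2 mod 43 = 29^2 = 24
  bit 4 = 0: r = r^2 mod 43 = 24^2 = 17
  bit 5 = 1: r = r^2 * 5 mod 43 = 17^2 * 5 = 31*5 = 26
  -> B = 26
s = B^a = 26^24 mod 43  (bits of 24 = 11000)
  bit 0 = 1: r = r^2 * 26 mod 43 = 1^2 * 26 = 1*26 = 26
  bit 1 = 1: r = r^2 * 26 mod 43 = 26^2 * 26 = 31*26 = 32
  bit 2 = 0: r = r^2 mod 43 = 32^2 = 35
  bit 3 = 0: r = r^2 mod 43 = 35^2 = 21
  bit 4 = 0: r = r^2 mod 43 = 21^2 = 11
  -> s = B^a = 11

Answer: 11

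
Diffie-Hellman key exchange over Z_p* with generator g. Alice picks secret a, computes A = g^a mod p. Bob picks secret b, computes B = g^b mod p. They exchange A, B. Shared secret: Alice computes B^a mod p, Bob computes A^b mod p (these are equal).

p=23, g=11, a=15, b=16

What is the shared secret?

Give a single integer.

Answer: 4

Derivation:
A = 11^15 mod 23  (bits of 15 = 1111)
  bit 0 = 1: r = r^2 * 11 mod 23 = 1^2 * 11 = 1*11 = 11
  bit 1 = 1: r = r^2 * 11 mod 23 = 11^2 * 11 = 6*11 = 20
  bit 2 = 1: r = r^2 * 11 mod 23 = 20^2 * 11 = 9*11 = 7
  bit 3 = 1: r = r^2 * 11 mod 23 = 7^2 * 11 = 3*11 = 10
  -> A = 10
B = 11^16 mod 23  (bits of 16 = 10000)
  bit 0 = 1: r = r^2 * 11 mod 23 = 1^2 * 11 = 1*11 = 11
  bit 1 = 0: r = r^2 mod 23 = 11^2 = 6
  bit 2 = 0: r = r^2 mod 23 = 6^2 = 13
  bit 3 = 0: r = r^2 mod 23 = 13^2 = 8
  bit 4 = 0: r = r^2 mod 23 = 8^2 = 18
  -> B = 18
s = B^a = 18^15 mod 23  (bits of 15 = 1111)
  bit 0 = 1: r = r^2 * 18 mod 23 = 1^2 * 18 = 1*18 = 18
  bit 1 = 1: r = r^2 * 18 mod 23 = 18^2 * 18 = 2*18 = 13
  bit 2 = 1: r = r^2 * 18 mod 23 = 13^2 * 18 = 8*18 = 6
  bit 3 = 1: r = r^2 * 18 mod 23 = 6^2 * 18 = 13*18 = 4
  -> s = B^a = 4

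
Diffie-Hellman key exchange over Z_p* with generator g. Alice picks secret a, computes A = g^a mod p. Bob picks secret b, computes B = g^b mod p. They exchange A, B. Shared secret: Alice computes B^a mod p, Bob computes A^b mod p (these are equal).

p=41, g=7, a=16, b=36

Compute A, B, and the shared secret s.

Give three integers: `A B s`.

A = 7^16 mod 41  (bits of 16 = 10000)
  bit 0 = 1: r = r^2 * 7 mod 41 = 1^2 * 7 = 1*7 = 7
  bit 1 = 0: r = r^2 mod 41 = 7^2 = 8
  bit 2 = 0: r = r^2 mod 41 = 8^2 = 23
  bit 3 = 0: r = r^2 mod 41 = 23^2 = 37
  bit 4 = 0: r = r^2 mod 41 = 37^2 = 16
  -> A = 16
B = 7^36 mod 41  (bits of 36 = 100100)
  bit 0 = 1: r = r^2 * 7 mod 41 = 1^2 * 7 = 1*7 = 7
  bit 1 = 0: r = r^2 mod 41 = 7^2 = 8
  bit 2 = 0: r = r^2 mod 41 = 8^2 = 23
  bit 3 = 1: r = r^2 * 7 mod 41 = 23^2 * 7 = 37*7 = 13
  bit 4 = 0: r = r^2 mod 41 = 13^2 = 5
  bit 5 = 0: r = r^2 mod 41 = 5^2 = 25
  -> B = 25
s = B^a = 25^16 mod 41  (bits of 16 = 10000)
  bit 0 = 1: r = r^2 * 25 mod 41 = 1^2 * 25 = 1*25 = 25
  bit 1 = 0: r = r^2 mod 41 = 25^2 = 10
  bit 2 = 0: r = r^2 mod 41 = 10^2 = 18
  bit 3 = 0: r = r^2 mod 41 = 18^2 = 37
  bit 4 = 0: r = r^2 mod 41 = 37^2 = 16
  -> s = B^a = 16

Answer: 16 25 16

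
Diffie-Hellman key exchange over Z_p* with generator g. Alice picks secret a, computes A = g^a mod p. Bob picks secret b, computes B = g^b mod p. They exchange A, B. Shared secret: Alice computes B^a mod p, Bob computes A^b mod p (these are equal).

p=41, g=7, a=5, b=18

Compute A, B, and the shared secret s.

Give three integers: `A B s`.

A = 7^5 mod 41  (bits of 5 = 101)
  bit 0 = 1: r = r^2 * 7 mod 41 = 1^2 * 7 = 1*7 = 7
  bit 1 = 0: r = r^2 mod 41 = 7^2 = 8
  bit 2 = 1: r = r^2 * 7 mod 41 = 8^2 * 7 = 23*7 = 38
  -> A = 38
B = 7^18 mod 41  (bits of 18 = 10010)
  bit 0 = 1: r = r^2 * 7 mod 41 = 1^2 * 7 = 1*7 = 7
  bit 1 = 0: r = r^2 mod 41 = 7^2 = 8
  bit 2 = 0: r = r^2 mod 41 = 8^2 = 23
  bit 3 = 1: r = r^2 * 7 mod 41 = 23^2 * 7 = 37*7 = 13
  bit 4 = 0: r = r^2 mod 41 = 13^2 = 5
  -> B = 5
s = B^a = 5^5 mod 41  (bits of 5 = 101)
  bit 0 = 1: r = r^2 * 5 mod 41 = 1^2 * 5 = 1*5 = 5
  bit 1 = 0: r = r^2 mod 41 = 5^2 = 25
  bit 2 = 1: r = r^2 * 5 mod 41 = 25^2 * 5 = 10*5 = 9
  -> s = B^a = 9

Answer: 38 5 9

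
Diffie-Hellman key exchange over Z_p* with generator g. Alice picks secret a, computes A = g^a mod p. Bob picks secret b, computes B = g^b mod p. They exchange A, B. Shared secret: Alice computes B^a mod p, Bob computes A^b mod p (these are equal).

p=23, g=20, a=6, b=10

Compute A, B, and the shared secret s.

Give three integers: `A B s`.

A = 20^6 mod 23  (bits of 6 = 110)
  bit 0 = 1: r = r^2 * 20 mod 23 = 1^2 * 20 = 1*20 = 20
  bit 1 = 1: r = r^2 * 20 mod 23 = 20^2 * 20 = 9*20 = 19
  bit 2 = 0: r = r^2 mod 23 = 19^2 = 16
  -> A = 16
B = 20^10 mod 23  (bits of 10 = 1010)
  bit 0 = 1: r = r^2 * 20 mod 23 = 1^2 * 20 = 1*20 = 20
  bit 1 = 0: r = r^2 mod 23 = 20^2 = 9
  bit 2 = 1: r = r^2 * 20 mod 23 = 9^2 * 20 = 12*20 = 10
  bit 3 = 0: r = r^2 mod 23 = 10^2 = 8
  -> B = 8
s = B^a = 8^6 mod 23  (bits of 6 = 110)
  bit 0 = 1: r = r^2 * 8 mod 23 = 1^2 * 8 = 1*8 = 8
  bit 1 = 1: r = r^2 * 8 mod 23 = 8^2 * 8 = 18*8 = 6
  bit 2 = 0: r = r^2 mod 23 = 6^2 = 13
  -> s = B^a = 13

Answer: 16 8 13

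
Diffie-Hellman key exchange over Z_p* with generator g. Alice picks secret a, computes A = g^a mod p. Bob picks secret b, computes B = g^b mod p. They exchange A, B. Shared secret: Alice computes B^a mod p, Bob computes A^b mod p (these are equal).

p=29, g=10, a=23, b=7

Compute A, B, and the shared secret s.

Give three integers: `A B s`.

A = 10^23 mod 29  (bits of 23 = 10111)
  bit 0 = 1: r = r^2 * 10 mod 29 = 1^2 * 10 = 1*10 = 10
  bit 1 = 0: r = r^2 mod 29 = 10^2 = 13
  bit 2 = 1: r = r^2 * 10 mod 29 = 13^2 * 10 = 24*10 = 8
  bit 3 = 1: r = r^2 * 10 mod 29 = 8^2 * 10 = 6*10 = 2
  bit 4 = 1: r = r^2 * 10 mod 29 = 2^2 * 10 = 4*10 = 11
  -> A = 11
B = 10^7 mod 29  (bits of 7 = 111)
  bit 0 = 1: r = r^2 * 10 mod 29 = 1^2 * 10 = 1*10 = 10
  bit 1 = 1: r = r^2 * 10 mod 29 = 10^2 * 10 = 13*10 = 14
  bit 2 = 1: r = r^2 * 10 mod 29 = 14^2 * 10 = 22*10 = 17
  -> B = 17
s = B^a = 17^23 mod 29  (bits of 23 = 10111)
  bit 0 = 1: r = r^2 * 17 mod 29 = 1^2 * 17 = 1*17 = 17
  bit 1 = 0: r = r^2 mod 29 = 17^2 = 28
  bit 2 = 1: r = r^2 * 17 mod 29 = 28^2 * 17 = 1*17 = 17
  bit 3 = 1: r = r^2 * 17 mod 29 = 17^2 * 17 = 28*17 = 12
  bit 4 = 1: r = r^2 * 17 mod 29 = 12^2 * 17 = 28*17 = 12
  -> s = B^a = 12

Answer: 11 17 12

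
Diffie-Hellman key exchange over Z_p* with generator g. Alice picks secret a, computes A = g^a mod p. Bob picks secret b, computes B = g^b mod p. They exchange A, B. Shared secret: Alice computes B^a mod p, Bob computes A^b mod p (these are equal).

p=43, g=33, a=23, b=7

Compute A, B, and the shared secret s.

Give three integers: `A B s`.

A = 33^23 mod 43  (bits of 23 = 10111)
  bit 0 = 1: r = r^2 * 33 mod 43 = 1^2 * 33 = 1*33 = 33
  bit 1 = 0: r = r^2 mod 43 = 33^2 = 14
  bit 2 = 1: r = r^2 * 33 mod 43 = 14^2 * 33 = 24*33 = 18
  bit 3 = 1: r = r^2 * 33 mod 43 = 18^2 * 33 = 23*33 = 28
  bit 4 = 1: r = r^2 * 33 mod 43 = 28^2 * 33 = 10*33 = 29
  -> A = 29
B = 33^7 mod 43  (bits of 7 = 111)
  bit 0 = 1: r = r^2 * 33 mod 43 = 1^2 * 33 = 1*33 = 33
  bit 1 = 1: r = r^2 * 33 mod 43 = 33^2 * 33 = 14*33 = 32
  bit 2 = 1: r = r^2 * 33 mod 43 = 32^2 * 33 = 35*33 = 37
  -> B = 37
s = B^a = 37^23 mod 43  (bits of 23 = 10111)
  bit 0 = 1: r = r^2 * 37 mod 43 = 1^2 * 37 = 1*37 = 37
  bit 1 = 0: r = r^2 mod 43 = 37^2 = 36
  bit 2 = 1: r = r^2 * 37 mod 43 = 36^2 * 37 = 6*37 = 7
  bit 3 = 1: r = r^2 * 37 mod 43 = 7^2 * 37 = 6*37 = 7
  bit 4 = 1: r = r^2 * 37 mod 43 = 7^2 * 37 = 6*37 = 7
  -> s = B^a = 7

Answer: 29 37 7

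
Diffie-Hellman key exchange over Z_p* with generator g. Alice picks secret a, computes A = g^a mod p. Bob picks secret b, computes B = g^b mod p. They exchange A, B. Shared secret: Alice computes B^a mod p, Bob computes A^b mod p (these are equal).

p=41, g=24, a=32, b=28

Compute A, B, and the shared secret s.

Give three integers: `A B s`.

A = 24^32 mod 41  (bits of 32 = 100000)
  bit 0 = 1: r = r^2 * 24 mod 41 = 1^2 * 24 = 1*24 = 24
  bit 1 = 0: r = r^2 mod 41 = 24^2 = 2
  bit 2 = 0: r = r^2 mod 41 = 2^2 = 4
  bit 3 = 0: r = r^2 mod 41 = 4^2 = 16
  bit 4 = 0: r = r^2 mod 41 = 16^2 = 10
  bit 5 = 0: r = r^2 mod 41 = 10^2 = 18
  -> A = 18
B = 24^28 mod 41  (bits of 28 = 11100)
  bit 0 = 1: r = r^2 * 24 mod 41 = 1^2 * 24 = 1*24 = 24
  bit 1 = 1: r = r^2 * 24 mod 41 = 24^2 * 24 = 2*24 = 7
  bit 2 = 1: r = r^2 * 24 mod 41 = 7^2 * 24 = 8*24 = 28
  bit 3 = 0: r = r^2 mod 41 = 28^2 = 5
  bit 4 = 0: r = r^2 mod 41 = 5^2 = 25
  -> B = 25
s = B^a = 25^32 mod 41  (bits of 32 = 100000)
  bit 0 = 1: r = r^2 * 25 mod 41 = 1^2 * 25 = 1*25 = 25
  bit 1 = 0: r = r^2 mod 41 = 25^2 = 10
  bit 2 = 0: r = r^2 mod 41 = 10^2 = 18
  bit 3 = 0: r = r^2 mod 41 = 18^2 = 37
  bit 4 = 0: r = r^2 mod 41 = 37^2 = 16
  bit 5 = 0: r = r^2 mod 41 = 16^2 = 10
  -> s = B^a = 10

Answer: 18 25 10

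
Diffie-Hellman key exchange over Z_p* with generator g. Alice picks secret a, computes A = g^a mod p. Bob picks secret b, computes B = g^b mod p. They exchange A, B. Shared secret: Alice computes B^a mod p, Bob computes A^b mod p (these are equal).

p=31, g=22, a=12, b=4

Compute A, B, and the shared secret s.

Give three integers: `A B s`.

Answer: 2 20 16

Derivation:
A = 22^12 mod 31  (bits of 12 = 1100)
  bit 0 = 1: r = r^2 * 22 mod 31 = 1^2 * 22 = 1*22 = 22
  bit 1 = 1: r = r^2 * 22 mod 31 = 22^2 * 22 = 19*22 = 15
  bit 2 = 0: r = r^2 mod 31 = 15^2 = 8
  bit 3 = 0: r = r^2 mod 31 = 8^2 = 2
  -> A = 2
B = 22^4 mod 31  (bits of 4 = 100)
  bit 0 = 1: r = r^2 * 22 mod 31 = 1^2 * 22 = 1*22 = 22
  bit 1 = 0: r = r^2 mod 31 = 22^2 = 19
  bit 2 = 0: r = r^2 mod 31 = 19^2 = 20
  -> B = 20
s = B^a = 20^12 mod 31  (bits of 12 = 1100)
  bit 0 = 1: r = r^2 * 20 mod 31 = 1^2 * 20 = 1*20 = 20
  bit 1 = 1: r = r^2 * 20 mod 31 = 20^2 * 20 = 28*20 = 2
  bit 2 = 0: r = r^2 mod 31 = 2^2 = 4
  bit 3 = 0: r = r^2 mod 31 = 4^2 = 16
  -> s = B^a = 16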